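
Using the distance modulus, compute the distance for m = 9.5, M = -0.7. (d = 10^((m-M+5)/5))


d = 10^((m - M + 5)/5) = 10^((9.5 - -0.7 + 5)/5) = 1096.4782

1096.4782 pc


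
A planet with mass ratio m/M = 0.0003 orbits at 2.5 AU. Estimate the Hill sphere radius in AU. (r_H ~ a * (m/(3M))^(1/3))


r_H = a * (m/3M)^(1/3) = 2.5 * (0.0003/3)^(1/3) = 0.116

0.116 AU


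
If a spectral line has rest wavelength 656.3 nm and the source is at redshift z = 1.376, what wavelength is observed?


lam_obs = lam_emit * (1 + z) = 656.3 * (1 + 1.376) = 1559.3688

1559.3688 nm


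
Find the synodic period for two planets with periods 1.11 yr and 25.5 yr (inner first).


1/P_syn = |1/P1 - 1/P2| = |1/1.11 - 1/25.5| => P_syn = 1.1605

1.1605 years


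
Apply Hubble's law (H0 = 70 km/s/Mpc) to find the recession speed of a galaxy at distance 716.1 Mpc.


v = H0 * d = 70 * 716.1 = 50127.0

50127.0 km/s


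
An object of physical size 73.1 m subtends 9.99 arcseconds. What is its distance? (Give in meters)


D = size / theta_rad, theta_rad = 9.99 * pi/(180*3600) = 4.843e-05, D = 1.509e+06

1.509e+06 m


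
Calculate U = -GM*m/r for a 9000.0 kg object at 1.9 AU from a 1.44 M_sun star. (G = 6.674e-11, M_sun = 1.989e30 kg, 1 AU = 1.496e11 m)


M = 1.44 * 1.989e30 kg = 2.86416e+30 kg; r = 1.9 AU * 1.496e11 m/AU = 2.8424e+11 m. U = -GM*m/r = -(6.674e-11 * 2.86416e+30 * 9000.0) / 2.8424e+11 = -6.053e+12

-6.053e+12 J


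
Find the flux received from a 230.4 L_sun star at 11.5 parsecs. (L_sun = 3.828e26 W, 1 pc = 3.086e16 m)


F = L / (4*pi*d^2) = 8.820e+28 / (4*pi*(3.549e+17)^2) = 5.573e-08

5.573e-08 W/m^2


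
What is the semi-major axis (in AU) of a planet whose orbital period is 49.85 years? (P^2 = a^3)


a = P^(2/3) = 49.85^(2/3) = 13.5449

13.5449 AU


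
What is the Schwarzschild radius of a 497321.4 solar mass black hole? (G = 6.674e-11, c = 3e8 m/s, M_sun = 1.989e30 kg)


M = 497321.4 * 1.989e30 kg = 9.891722646e+35 kg. rs = 2GM/c^2 = 2 * 6.674e-11 * 9.891722646e+35 / (3e8)^2 = 1.467e+09

1.467e+09 m


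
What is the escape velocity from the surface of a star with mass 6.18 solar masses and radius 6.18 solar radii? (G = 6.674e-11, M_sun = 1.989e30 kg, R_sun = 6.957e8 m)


M = 6.18 * 1.989e30 kg = 1.229202e+31 kg; R = 6.18 * 6.957e8 m = 4.299426e+09 m. v_esc = sqrt(2GM/R) = sqrt(2 * 6.674e-11 * 1.229202e+31 / 4.299426e+09) = 617752.4676

617752.4676 m/s


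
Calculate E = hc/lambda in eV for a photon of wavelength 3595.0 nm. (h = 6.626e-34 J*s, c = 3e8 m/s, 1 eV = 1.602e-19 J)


E = hc/lambda = 6.626e-34 * 3e8 / 3.595e-06 = 5.529e-20 J = 0.3452 eV

0.3452 eV


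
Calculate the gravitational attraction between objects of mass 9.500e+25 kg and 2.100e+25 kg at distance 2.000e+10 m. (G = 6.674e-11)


F = G*m1*m2/r^2 = 6.674e-11 * 9.500e+25 * 2.100e+25 / (2.000e+10)^2 = 6.674e-11 * 1.995e+51 / 4.000e+20 = 3.329e+20

3.329e+20 N


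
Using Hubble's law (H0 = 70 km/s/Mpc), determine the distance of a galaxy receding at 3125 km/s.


d = v / H0 = 3125 / 70 = 44.6429

44.6429 Mpc


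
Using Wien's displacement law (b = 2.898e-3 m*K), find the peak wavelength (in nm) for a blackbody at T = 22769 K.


lam_max = b / T = 2.898e-3 / 22769 = 1.273e-07 m = 127.2783 nm

127.2783 nm


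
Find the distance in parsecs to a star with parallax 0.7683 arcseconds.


d = 1/p = 1/0.7683 = 1.3016

1.3016 pc


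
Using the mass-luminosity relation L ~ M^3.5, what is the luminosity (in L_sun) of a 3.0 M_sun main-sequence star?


L/L_sun = (M/M_sun)^3.5 = 3.0^3.5 = 46.7654

46.7654 L_sun


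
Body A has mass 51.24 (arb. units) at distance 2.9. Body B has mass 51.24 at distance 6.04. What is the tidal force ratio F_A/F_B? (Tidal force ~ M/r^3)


Ratio = (M1/r1^3) / (M2/r2^3) = (51.24/2.9^3) / (51.24/6.04^3) = 9.0348

9.0348


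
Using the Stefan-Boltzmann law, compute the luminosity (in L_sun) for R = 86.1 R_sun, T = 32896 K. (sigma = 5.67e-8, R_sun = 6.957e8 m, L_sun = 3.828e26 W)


R = 86.1 * 6.957e8 m = 5.989977e+10 m. L = 4*pi*R^2*sigma*T^4 = 4*pi*(5.989977e+10)^2 * 5.67e-8 * 32896^4 = 2.993750508e+33 W. L/L_sun = 2.993750508e+33 / 3.828e26 = 7.821e+06

7.821e+06 L_sun


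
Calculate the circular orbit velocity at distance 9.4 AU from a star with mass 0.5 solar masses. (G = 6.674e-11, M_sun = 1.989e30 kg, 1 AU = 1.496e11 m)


v = sqrt(GM/r) = sqrt(6.674e-11 * 9.945e+29 / 1.406e+12) = 6870.1429

6870.1429 m/s


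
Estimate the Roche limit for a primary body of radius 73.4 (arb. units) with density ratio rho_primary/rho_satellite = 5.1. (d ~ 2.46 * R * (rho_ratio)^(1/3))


d_Roche = 2.46 * 73.4 * 5.1^(1/3) = 310.8049

310.8049


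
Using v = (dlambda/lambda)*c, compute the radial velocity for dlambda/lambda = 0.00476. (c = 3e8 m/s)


v = (dlambda/lambda) * c = 0.00476 * 3e8 = 1.428e+06

1.428e+06 m/s


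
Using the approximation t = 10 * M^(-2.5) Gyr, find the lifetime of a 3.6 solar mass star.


t = 10 * M^(-2.5) = 10 * 3.6^(-2.5) = 0.4067

0.4067 Gyr


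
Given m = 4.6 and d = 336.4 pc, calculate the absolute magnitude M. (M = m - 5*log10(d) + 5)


M = m - 5*log10(d) + 5 = 4.6 - 5*log10(336.4) + 5 = -3.0343

-3.0343


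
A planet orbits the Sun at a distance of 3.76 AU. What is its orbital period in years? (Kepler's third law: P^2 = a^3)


P = a^(3/2) = 3.76^1.5 = 7.2909

7.2909 years


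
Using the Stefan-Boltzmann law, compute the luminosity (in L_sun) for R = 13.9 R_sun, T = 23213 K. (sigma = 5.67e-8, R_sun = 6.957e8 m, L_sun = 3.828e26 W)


R = 13.9 * 6.957e8 m = 9.67023e+09 m. L = 4*pi*R^2*sigma*T^4 = 4*pi*(9.67023e+09)^2 * 5.67e-8 * 23213^4 = 1.934601926e+31 W. L/L_sun = 1.934601926e+31 / 3.828e26 = 50538.1903

50538.1903 L_sun


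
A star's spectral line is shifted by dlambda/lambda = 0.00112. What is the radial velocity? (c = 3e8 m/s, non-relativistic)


v = (dlambda/lambda) * c = 0.00112 * 3e8 = 336000.0

336000.0 m/s


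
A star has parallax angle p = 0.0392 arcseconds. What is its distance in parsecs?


d = 1/p = 1/0.0392 = 25.5102

25.5102 pc


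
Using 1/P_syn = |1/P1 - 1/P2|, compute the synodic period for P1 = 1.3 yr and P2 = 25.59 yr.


1/P_syn = |1/P1 - 1/P2| = |1/1.3 - 1/25.59| => P_syn = 1.3696

1.3696 years


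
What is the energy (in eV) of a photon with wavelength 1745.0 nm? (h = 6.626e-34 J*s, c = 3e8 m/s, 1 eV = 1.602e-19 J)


E = hc/lambda = 6.626e-34 * 3e8 / 1.745e-06 = 1.139e-19 J = 0.7111 eV

0.7111 eV


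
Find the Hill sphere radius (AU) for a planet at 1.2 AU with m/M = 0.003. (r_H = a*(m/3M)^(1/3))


r_H = a * (m/3M)^(1/3) = 1.2 * (0.003/3)^(1/3) = 0.12

0.12 AU


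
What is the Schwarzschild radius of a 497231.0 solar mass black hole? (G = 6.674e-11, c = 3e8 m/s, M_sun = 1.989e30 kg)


M = 497231.0 * 1.989e30 kg = 9.88992459e+35 kg. rs = 2GM/c^2 = 2 * 6.674e-11 * 9.88992459e+35 / (3e8)^2 = 1.467e+09

1.467e+09 m


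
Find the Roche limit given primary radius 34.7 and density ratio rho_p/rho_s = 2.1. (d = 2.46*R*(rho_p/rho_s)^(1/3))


d_Roche = 2.46 * 34.7 * 2.1^(1/3) = 109.3128

109.3128


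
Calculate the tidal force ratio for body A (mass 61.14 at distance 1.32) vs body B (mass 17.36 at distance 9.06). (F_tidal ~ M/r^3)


Ratio = (M1/r1^3) / (M2/r2^3) = (61.14/1.32^3) / (17.36/9.06^3) = 1138.7765

1138.7765


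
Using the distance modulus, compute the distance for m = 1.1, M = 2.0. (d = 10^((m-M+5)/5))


d = 10^((m - M + 5)/5) = 10^((1.1 - 2.0 + 5)/5) = 6.6069

6.6069 pc


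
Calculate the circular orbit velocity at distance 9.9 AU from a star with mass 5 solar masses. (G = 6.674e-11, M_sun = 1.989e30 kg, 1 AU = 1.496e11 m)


v = sqrt(GM/r) = sqrt(6.674e-11 * 9.945e+30 / 1.481e+12) = 21169.5731

21169.5731 m/s


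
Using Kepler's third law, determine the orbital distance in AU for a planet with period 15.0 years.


a = P^(2/3) = 15.0^(2/3) = 6.0822

6.0822 AU


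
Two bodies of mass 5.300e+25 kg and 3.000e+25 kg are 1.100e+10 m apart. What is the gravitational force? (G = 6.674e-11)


F = G*m1*m2/r^2 = 6.674e-11 * 5.300e+25 * 3.000e+25 / (1.100e+10)^2 = 6.674e-11 * 1.590e+51 / 1.210e+20 = 8.770e+20

8.770e+20 N


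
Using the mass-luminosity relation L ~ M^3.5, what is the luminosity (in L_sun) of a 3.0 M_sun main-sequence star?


L/L_sun = (M/M_sun)^3.5 = 3.0^3.5 = 46.7654

46.7654 L_sun


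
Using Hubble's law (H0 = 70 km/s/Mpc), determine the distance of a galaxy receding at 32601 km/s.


d = v / H0 = 32601 / 70 = 465.7286

465.7286 Mpc


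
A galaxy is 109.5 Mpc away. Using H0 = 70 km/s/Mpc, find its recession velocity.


v = H0 * d = 70 * 109.5 = 7665.0

7665.0 km/s


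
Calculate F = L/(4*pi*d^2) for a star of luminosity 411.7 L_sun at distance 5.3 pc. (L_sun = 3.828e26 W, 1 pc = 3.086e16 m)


F = L / (4*pi*d^2) = 1.576e+29 / (4*pi*(1.636e+17)^2) = 4.688e-07

4.688e-07 W/m^2


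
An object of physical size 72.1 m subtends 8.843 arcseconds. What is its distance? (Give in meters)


D = size / theta_rad, theta_rad = 8.843 * pi/(180*3600) = 4.287e-05, D = 1.682e+06

1.682e+06 m


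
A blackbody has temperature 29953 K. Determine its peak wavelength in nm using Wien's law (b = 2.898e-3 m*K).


lam_max = b / T = 2.898e-3 / 29953 = 9.675e-08 m = 96.7516 nm

96.7516 nm


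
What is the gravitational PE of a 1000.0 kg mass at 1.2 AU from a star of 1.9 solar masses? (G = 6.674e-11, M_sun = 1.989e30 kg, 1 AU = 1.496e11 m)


M = 1.9 * 1.989e30 kg = 3.7791e+30 kg; r = 1.2 AU * 1.496e11 m/AU = 1.7952e+11 m. U = -GM*m/r = -(6.674e-11 * 3.7791e+30 * 1000.0) / 1.7952e+11 = -1.405e+12

-1.405e+12 J


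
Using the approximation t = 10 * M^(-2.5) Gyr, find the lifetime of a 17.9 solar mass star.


t = 10 * M^(-2.5) = 10 * 17.9^(-2.5) = 0.0074

0.0074 Gyr


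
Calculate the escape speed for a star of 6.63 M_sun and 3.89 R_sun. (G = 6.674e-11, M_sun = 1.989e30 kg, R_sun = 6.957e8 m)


M = 6.63 * 1.989e30 kg = 1.318707e+31 kg; R = 3.89 * 6.957e8 m = 2.706273e+09 m. v_esc = sqrt(2GM/R) = sqrt(2 * 6.674e-11 * 1.318707e+31 / 2.706273e+09) = 806485.2937

806485.2937 m/s


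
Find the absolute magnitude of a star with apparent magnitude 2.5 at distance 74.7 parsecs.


M = m - 5*log10(d) + 5 = 2.5 - 5*log10(74.7) + 5 = -1.8666

-1.8666


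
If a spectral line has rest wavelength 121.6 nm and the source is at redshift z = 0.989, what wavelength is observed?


lam_obs = lam_emit * (1 + z) = 121.6 * (1 + 0.989) = 241.8624

241.8624 nm


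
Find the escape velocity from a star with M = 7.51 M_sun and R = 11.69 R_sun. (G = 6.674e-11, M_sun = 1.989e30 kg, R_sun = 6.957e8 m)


M = 7.51 * 1.989e30 kg = 1.493739e+31 kg; R = 11.69 * 6.957e8 m = 8.132733e+09 m. v_esc = sqrt(2GM/R) = sqrt(2 * 6.674e-11 * 1.493739e+31 / 8.132733e+09) = 495139.0759

495139.0759 m/s


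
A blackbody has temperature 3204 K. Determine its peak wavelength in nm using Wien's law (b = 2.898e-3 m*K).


lam_max = b / T = 2.898e-3 / 3204 = 9.045e-07 m = 904.4944 nm

904.4944 nm


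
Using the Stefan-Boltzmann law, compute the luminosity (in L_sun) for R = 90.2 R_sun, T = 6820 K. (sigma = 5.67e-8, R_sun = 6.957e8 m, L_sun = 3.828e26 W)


R = 90.2 * 6.957e8 m = 6.275214e+10 m. L = 4*pi*R^2*sigma*T^4 = 4*pi*(6.275214e+10)^2 * 5.67e-8 * 6820^4 = 6.069983399e+30 W. L/L_sun = 6.069983399e+30 / 3.828e26 = 15856.8009

15856.8009 L_sun


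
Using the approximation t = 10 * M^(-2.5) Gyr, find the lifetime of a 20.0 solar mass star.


t = 10 * M^(-2.5) = 10 * 20.0^(-2.5) = 0.0056

0.0056 Gyr


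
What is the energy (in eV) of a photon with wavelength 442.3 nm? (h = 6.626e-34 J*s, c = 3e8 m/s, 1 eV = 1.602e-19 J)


E = hc/lambda = 6.626e-34 * 3e8 / 4.423e-07 = 4.494e-19 J = 2.8054 eV

2.8054 eV


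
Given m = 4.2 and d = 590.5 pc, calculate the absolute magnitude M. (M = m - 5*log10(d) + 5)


M = m - 5*log10(d) + 5 = 4.2 - 5*log10(590.5) + 5 = -4.6561

-4.6561


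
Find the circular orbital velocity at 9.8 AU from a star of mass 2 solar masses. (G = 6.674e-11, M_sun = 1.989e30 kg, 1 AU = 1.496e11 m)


v = sqrt(GM/r) = sqrt(6.674e-11 * 3.978e+30 / 1.466e+12) = 13456.9505

13456.9505 m/s


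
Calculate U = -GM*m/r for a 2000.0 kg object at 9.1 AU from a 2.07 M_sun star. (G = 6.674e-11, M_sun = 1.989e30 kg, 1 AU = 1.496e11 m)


M = 2.07 * 1.989e30 kg = 4.11723e+30 kg; r = 9.1 AU * 1.496e11 m/AU = 1.36136e+12 m. U = -GM*m/r = -(6.674e-11 * 4.11723e+30 * 2000.0) / 1.36136e+12 = -4.037e+11

-4.037e+11 J


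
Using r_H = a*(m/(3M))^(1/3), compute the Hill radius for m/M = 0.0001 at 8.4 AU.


r_H = a * (m/3M)^(1/3) = 8.4 * (0.0001/3)^(1/3) = 0.2703

0.2703 AU


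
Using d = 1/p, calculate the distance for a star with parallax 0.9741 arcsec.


d = 1/p = 1/0.9741 = 1.0266

1.0266 pc


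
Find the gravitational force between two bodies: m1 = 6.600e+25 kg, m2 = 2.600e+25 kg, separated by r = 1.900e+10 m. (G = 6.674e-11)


F = G*m1*m2/r^2 = 6.674e-11 * 6.600e+25 * 2.600e+25 / (1.900e+10)^2 = 6.674e-11 * 1.716e+51 / 3.610e+20 = 3.172e+20

3.172e+20 N


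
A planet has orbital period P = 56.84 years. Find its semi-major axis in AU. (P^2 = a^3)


a = P^(2/3) = 56.84^(2/3) = 14.7832

14.7832 AU


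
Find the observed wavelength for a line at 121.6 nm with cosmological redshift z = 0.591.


lam_obs = lam_emit * (1 + z) = 121.6 * (1 + 0.591) = 193.4656

193.4656 nm


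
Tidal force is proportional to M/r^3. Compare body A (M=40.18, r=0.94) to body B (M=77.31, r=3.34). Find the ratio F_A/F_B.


Ratio = (M1/r1^3) / (M2/r2^3) = (40.18/0.94^3) / (77.31/3.34^3) = 23.3147

23.3147


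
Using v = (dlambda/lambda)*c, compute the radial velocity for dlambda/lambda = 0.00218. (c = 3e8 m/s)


v = (dlambda/lambda) * c = 0.00218 * 3e8 = 654000.0

654000.0 m/s


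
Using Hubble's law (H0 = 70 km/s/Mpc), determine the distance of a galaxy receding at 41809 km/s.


d = v / H0 = 41809 / 70 = 597.2714

597.2714 Mpc


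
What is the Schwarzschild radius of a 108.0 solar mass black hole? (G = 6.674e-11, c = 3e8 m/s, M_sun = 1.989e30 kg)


M = 108.0 * 1.989e30 kg = 2.14812e+32 kg. rs = 2GM/c^2 = 2 * 6.674e-11 * 2.14812e+32 / (3e8)^2 = 318590.064

318590.064 m


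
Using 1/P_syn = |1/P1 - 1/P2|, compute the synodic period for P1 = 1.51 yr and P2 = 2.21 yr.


1/P_syn = |1/P1 - 1/P2| = |1/1.51 - 1/2.21| => P_syn = 4.7673

4.7673 years


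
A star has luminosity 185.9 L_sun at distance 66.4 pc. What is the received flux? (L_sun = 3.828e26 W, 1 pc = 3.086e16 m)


F = L / (4*pi*d^2) = 7.116e+28 / (4*pi*(2.049e+18)^2) = 1.349e-09

1.349e-09 W/m^2


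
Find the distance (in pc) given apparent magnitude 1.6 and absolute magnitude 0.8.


d = 10^((m - M + 5)/5) = 10^((1.6 - 0.8 + 5)/5) = 14.4544

14.4544 pc


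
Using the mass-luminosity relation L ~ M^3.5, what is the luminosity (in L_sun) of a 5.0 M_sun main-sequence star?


L/L_sun = (M/M_sun)^3.5 = 5.0^3.5 = 279.5085

279.5085 L_sun


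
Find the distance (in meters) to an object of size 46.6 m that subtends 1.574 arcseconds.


D = size / theta_rad, theta_rad = 1.574 * pi/(180*3600) = 7.631e-06, D = 6.107e+06

6.107e+06 m


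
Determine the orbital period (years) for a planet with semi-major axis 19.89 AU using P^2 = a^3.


P = a^(3/2) = 19.89^1.5 = 88.7058

88.7058 years


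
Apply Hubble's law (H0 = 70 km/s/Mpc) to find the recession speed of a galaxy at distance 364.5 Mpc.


v = H0 * d = 70 * 364.5 = 25515.0

25515.0 km/s


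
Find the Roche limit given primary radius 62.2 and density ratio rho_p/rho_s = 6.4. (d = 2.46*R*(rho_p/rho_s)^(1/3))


d_Roche = 2.46 * 62.2 * 6.4^(1/3) = 284.0875

284.0875


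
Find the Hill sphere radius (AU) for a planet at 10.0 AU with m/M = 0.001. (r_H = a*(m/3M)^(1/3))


r_H = a * (m/3M)^(1/3) = 10.0 * (0.001/3)^(1/3) = 0.6934

0.6934 AU


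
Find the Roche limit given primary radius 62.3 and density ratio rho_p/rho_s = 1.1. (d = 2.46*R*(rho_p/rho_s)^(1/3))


d_Roche = 2.46 * 62.3 * 1.1^(1/3) = 158.2052

158.2052


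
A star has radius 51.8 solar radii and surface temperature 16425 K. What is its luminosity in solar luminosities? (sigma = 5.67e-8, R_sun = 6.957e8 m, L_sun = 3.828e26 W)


R = 51.8 * 6.957e8 m = 3.603726e+10 m. L = 4*pi*R^2*sigma*T^4 = 4*pi*(3.603726e+10)^2 * 5.67e-8 * 16425^4 = 6.734695462e+31 W. L/L_sun = 6.734695462e+31 / 3.828e26 = 175932.4833

175932.4833 L_sun


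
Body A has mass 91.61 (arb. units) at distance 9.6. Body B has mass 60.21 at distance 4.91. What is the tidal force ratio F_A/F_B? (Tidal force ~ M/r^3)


Ratio = (M1/r1^3) / (M2/r2^3) = (91.61/9.6^3) / (60.21/4.91^3) = 0.2036

0.2036


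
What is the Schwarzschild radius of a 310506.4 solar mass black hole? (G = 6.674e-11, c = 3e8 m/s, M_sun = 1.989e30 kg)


M = 310506.4 * 1.989e30 kg = 6.175972296e+35 kg. rs = 2GM/c^2 = 2 * 6.674e-11 * 6.175972296e+35 / (3e8)^2 = 9.160e+08

9.160e+08 m


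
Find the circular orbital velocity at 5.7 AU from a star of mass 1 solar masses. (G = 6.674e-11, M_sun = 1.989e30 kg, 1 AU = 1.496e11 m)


v = sqrt(GM/r) = sqrt(6.674e-11 * 1.989e+30 / 8.527e+11) = 12476.9165

12476.9165 m/s


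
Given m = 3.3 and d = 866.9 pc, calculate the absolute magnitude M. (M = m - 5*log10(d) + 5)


M = m - 5*log10(d) + 5 = 3.3 - 5*log10(866.9) + 5 = -6.3898

-6.3898


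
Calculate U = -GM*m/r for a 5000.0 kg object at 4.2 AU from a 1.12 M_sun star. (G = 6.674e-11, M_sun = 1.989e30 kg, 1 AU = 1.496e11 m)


M = 1.12 * 1.989e30 kg = 2.22768e+30 kg; r = 4.2 AU * 1.496e11 m/AU = 6.2832e+11 m. U = -GM*m/r = -(6.674e-11 * 2.22768e+30 * 5000.0) / 6.2832e+11 = -1.183e+12

-1.183e+12 J


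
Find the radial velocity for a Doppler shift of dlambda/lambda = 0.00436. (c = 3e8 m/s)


v = (dlambda/lambda) * c = 0.00436 * 3e8 = 1.308e+06

1.308e+06 m/s


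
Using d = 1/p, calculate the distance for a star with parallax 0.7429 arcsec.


d = 1/p = 1/0.7429 = 1.3461

1.3461 pc


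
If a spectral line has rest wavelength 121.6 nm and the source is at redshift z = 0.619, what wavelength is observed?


lam_obs = lam_emit * (1 + z) = 121.6 * (1 + 0.619) = 196.8704

196.8704 nm


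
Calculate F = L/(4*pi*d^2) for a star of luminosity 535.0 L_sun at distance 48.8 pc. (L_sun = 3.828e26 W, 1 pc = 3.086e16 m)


F = L / (4*pi*d^2) = 2.048e+29 / (4*pi*(1.506e+18)^2) = 7.186e-09

7.186e-09 W/m^2


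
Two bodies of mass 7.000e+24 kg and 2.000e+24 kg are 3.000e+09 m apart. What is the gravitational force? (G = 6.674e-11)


F = G*m1*m2/r^2 = 6.674e-11 * 7.000e+24 * 2.000e+24 / (3.000e+09)^2 = 6.674e-11 * 1.400e+49 / 9.000e+18 = 1.038e+20

1.038e+20 N


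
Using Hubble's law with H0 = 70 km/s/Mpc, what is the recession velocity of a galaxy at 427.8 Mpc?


v = H0 * d = 70 * 427.8 = 29946.0

29946.0 km/s


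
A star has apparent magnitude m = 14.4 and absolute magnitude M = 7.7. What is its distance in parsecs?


d = 10^((m - M + 5)/5) = 10^((14.4 - 7.7 + 5)/5) = 218.7762

218.7762 pc


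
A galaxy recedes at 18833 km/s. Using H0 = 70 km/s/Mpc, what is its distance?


d = v / H0 = 18833 / 70 = 269.0429

269.0429 Mpc


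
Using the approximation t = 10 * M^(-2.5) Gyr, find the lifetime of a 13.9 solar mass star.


t = 10 * M^(-2.5) = 10 * 13.9^(-2.5) = 0.0139

0.0139 Gyr


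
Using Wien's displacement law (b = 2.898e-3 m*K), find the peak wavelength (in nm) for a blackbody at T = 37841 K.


lam_max = b / T = 2.898e-3 / 37841 = 7.658e-08 m = 76.5836 nm

76.5836 nm


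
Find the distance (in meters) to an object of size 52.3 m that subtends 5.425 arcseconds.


D = size / theta_rad, theta_rad = 5.425 * pi/(180*3600) = 2.630e-05, D = 1.989e+06

1.989e+06 m


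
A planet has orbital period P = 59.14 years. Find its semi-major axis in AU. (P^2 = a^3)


a = P^(2/3) = 59.14^(2/3) = 15.1794

15.1794 AU


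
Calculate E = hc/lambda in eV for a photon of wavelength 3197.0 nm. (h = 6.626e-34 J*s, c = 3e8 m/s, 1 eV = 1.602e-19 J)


E = hc/lambda = 6.626e-34 * 3e8 / 3.197e-06 = 6.218e-20 J = 0.3881 eV

0.3881 eV


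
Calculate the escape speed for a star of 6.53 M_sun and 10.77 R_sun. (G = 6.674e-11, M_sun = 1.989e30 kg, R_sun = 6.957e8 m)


M = 6.53 * 1.989e30 kg = 1.298817e+31 kg; R = 10.77 * 6.957e8 m = 7.492689e+09 m. v_esc = sqrt(2GM/R) = sqrt(2 * 6.674e-11 * 1.298817e+31 / 7.492689e+09) = 481020.104

481020.104 m/s


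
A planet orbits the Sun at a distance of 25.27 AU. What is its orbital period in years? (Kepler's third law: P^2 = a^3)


P = a^(3/2) = 25.27^1.5 = 127.0305

127.0305 years


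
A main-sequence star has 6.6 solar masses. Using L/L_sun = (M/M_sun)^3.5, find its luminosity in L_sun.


L/L_sun = (M/M_sun)^3.5 = 6.6^3.5 = 738.5906

738.5906 L_sun


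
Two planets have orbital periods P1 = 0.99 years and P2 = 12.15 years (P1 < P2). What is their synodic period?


1/P_syn = |1/P1 - 1/P2| = |1/0.99 - 1/12.15| => P_syn = 1.0778

1.0778 years


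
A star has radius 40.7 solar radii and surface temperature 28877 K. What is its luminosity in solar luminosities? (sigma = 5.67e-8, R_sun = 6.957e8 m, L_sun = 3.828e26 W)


R = 40.7 * 6.957e8 m = 2.831499e+10 m. L = 4*pi*R^2*sigma*T^4 = 4*pi*(2.831499e+10)^2 * 5.67e-8 * 28877^4 = 3.972226821e+32 W. L/L_sun = 3.972226821e+32 / 3.828e26 = 1.038e+06

1.038e+06 L_sun


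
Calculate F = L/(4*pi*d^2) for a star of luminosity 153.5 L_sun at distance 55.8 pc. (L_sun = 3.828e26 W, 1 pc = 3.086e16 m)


F = L / (4*pi*d^2) = 5.876e+28 / (4*pi*(1.722e+18)^2) = 1.577e-09

1.577e-09 W/m^2


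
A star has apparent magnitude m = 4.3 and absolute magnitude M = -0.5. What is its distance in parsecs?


d = 10^((m - M + 5)/5) = 10^((4.3 - -0.5 + 5)/5) = 91.2011

91.2011 pc


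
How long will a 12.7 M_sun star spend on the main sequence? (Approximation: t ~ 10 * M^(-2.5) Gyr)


t = 10 * M^(-2.5) = 10 * 12.7^(-2.5) = 0.0174

0.0174 Gyr


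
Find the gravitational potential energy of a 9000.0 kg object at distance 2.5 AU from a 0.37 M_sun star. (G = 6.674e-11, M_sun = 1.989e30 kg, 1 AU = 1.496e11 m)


M = 0.37 * 1.989e30 kg = 7.3593e+29 kg; r = 2.5 AU * 1.496e11 m/AU = 3.74e+11 m. U = -GM*m/r = -(6.674e-11 * 7.3593e+29 * 9000.0) / 3.74e+11 = -1.182e+12

-1.182e+12 J


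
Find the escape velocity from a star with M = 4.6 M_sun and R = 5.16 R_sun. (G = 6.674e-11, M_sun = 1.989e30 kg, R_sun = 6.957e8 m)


M = 4.6 * 1.989e30 kg = 9.1494e+30 kg; R = 5.16 * 6.957e8 m = 3.589812e+09 m. v_esc = sqrt(2GM/R) = sqrt(2 * 6.674e-11 * 9.1494e+30 / 3.589812e+09) = 583268.5421

583268.5421 m/s


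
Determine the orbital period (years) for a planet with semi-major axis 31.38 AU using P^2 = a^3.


P = a^(3/2) = 31.38^1.5 = 175.784

175.784 years


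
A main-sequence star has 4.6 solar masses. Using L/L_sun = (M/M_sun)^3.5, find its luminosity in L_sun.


L/L_sun = (M/M_sun)^3.5 = 4.6^3.5 = 208.7625

208.7625 L_sun


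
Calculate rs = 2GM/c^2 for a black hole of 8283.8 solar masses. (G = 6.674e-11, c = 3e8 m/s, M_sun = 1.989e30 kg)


M = 8283.8 * 1.989e30 kg = 1.64764782e+34 kg. rs = 2GM/c^2 = 2 * 6.674e-11 * 1.64764782e+34 / (3e8)^2 = 2.444e+07

2.444e+07 m


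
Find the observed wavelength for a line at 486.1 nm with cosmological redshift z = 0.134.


lam_obs = lam_emit * (1 + z) = 486.1 * (1 + 0.134) = 551.2374

551.2374 nm


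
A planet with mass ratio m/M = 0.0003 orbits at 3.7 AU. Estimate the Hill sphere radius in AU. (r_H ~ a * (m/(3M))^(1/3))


r_H = a * (m/3M)^(1/3) = 3.7 * (0.0003/3)^(1/3) = 0.1717

0.1717 AU


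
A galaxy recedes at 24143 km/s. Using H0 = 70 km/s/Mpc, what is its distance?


d = v / H0 = 24143 / 70 = 344.9

344.9 Mpc


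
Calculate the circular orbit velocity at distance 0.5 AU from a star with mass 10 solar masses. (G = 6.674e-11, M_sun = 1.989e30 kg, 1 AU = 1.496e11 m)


v = sqrt(GM/r) = sqrt(6.674e-11 * 1.989e+31 / 7.480e+10) = 133217.0137

133217.0137 m/s


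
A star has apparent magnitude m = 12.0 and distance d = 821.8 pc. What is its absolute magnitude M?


M = m - 5*log10(d) + 5 = 12.0 - 5*log10(821.8) + 5 = 2.4262

2.4262


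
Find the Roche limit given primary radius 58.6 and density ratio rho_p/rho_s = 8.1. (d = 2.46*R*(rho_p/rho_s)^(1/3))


d_Roche = 2.46 * 58.6 * 8.1^(1/3) = 289.5083

289.5083


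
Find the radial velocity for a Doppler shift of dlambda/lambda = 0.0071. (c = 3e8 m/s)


v = (dlambda/lambda) * c = 0.0071 * 3e8 = 2.130e+06

2.130e+06 m/s


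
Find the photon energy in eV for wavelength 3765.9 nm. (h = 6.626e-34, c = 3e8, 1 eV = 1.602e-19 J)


E = hc/lambda = 6.626e-34 * 3e8 / 3.766e-06 = 5.278e-20 J = 0.3295 eV

0.3295 eV


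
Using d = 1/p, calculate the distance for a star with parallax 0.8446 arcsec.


d = 1/p = 1/0.8446 = 1.184

1.184 pc


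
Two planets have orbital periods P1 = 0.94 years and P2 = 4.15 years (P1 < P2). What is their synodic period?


1/P_syn = |1/P1 - 1/P2| = |1/0.94 - 1/4.15| => P_syn = 1.2153

1.2153 years


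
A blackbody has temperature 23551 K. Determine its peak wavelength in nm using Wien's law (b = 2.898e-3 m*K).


lam_max = b / T = 2.898e-3 / 23551 = 1.231e-07 m = 123.0521 nm

123.0521 nm


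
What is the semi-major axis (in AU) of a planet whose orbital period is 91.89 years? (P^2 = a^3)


a = P^(2/3) = 91.89^(2/3) = 20.3632

20.3632 AU


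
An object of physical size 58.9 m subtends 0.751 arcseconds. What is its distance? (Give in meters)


D = size / theta_rad, theta_rad = 0.751 * pi/(180*3600) = 3.641e-06, D = 1.618e+07

1.618e+07 m


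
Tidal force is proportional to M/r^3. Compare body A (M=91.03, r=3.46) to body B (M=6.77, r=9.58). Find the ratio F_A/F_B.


Ratio = (M1/r1^3) / (M2/r2^3) = (91.03/3.46^3) / (6.77/9.58^3) = 285.4067

285.4067


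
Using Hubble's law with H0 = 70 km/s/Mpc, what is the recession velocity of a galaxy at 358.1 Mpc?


v = H0 * d = 70 * 358.1 = 25067.0

25067.0 km/s


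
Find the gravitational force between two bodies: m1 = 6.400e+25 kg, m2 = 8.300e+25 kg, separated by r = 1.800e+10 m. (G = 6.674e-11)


F = G*m1*m2/r^2 = 6.674e-11 * 6.400e+25 * 8.300e+25 / (1.800e+10)^2 = 6.674e-11 * 5.312e+51 / 3.240e+20 = 1.094e+21

1.094e+21 N


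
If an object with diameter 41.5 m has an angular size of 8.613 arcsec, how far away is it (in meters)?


D = size / theta_rad, theta_rad = 8.613 * pi/(180*3600) = 4.176e-05, D = 993845.2873

993845.2873 m


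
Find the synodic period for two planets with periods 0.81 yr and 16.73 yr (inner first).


1/P_syn = |1/P1 - 1/P2| = |1/0.81 - 1/16.73| => P_syn = 0.8512

0.8512 years


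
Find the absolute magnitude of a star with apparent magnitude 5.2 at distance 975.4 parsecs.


M = m - 5*log10(d) + 5 = 5.2 - 5*log10(975.4) + 5 = -4.7459

-4.7459


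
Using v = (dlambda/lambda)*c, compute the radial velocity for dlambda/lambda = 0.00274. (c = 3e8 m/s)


v = (dlambda/lambda) * c = 0.00274 * 3e8 = 822000.0

822000.0 m/s


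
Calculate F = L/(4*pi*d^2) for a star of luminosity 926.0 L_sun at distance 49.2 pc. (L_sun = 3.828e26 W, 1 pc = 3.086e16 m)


F = L / (4*pi*d^2) = 3.545e+29 / (4*pi*(1.518e+18)^2) = 1.224e-08

1.224e-08 W/m^2


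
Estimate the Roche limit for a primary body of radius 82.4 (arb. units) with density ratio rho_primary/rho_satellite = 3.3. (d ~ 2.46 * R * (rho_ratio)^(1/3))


d_Roche = 2.46 * 82.4 * 3.3^(1/3) = 301.7868

301.7868


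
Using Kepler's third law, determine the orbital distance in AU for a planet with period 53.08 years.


a = P^(2/3) = 53.08^(2/3) = 14.1239

14.1239 AU


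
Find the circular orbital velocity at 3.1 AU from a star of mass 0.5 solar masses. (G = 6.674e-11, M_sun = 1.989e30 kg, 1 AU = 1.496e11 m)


v = sqrt(GM/r) = sqrt(6.674e-11 * 9.945e+29 / 4.638e+11) = 11963.241

11963.241 m/s


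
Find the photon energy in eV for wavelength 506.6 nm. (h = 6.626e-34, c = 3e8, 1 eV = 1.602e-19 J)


E = hc/lambda = 6.626e-34 * 3e8 / 5.066e-07 = 3.924e-19 J = 2.4493 eV

2.4493 eV


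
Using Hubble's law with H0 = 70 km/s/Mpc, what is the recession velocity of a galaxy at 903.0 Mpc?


v = H0 * d = 70 * 903.0 = 63210.0

63210.0 km/s


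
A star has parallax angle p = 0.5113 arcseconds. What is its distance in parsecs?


d = 1/p = 1/0.5113 = 1.9558

1.9558 pc


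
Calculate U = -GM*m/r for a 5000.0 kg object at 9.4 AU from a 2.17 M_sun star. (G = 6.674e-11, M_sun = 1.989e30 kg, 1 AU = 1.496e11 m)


M = 2.17 * 1.989e30 kg = 4.31613e+30 kg; r = 9.4 AU * 1.496e11 m/AU = 1.40624e+12 m. U = -GM*m/r = -(6.674e-11 * 4.31613e+30 * 5000.0) / 1.40624e+12 = -1.024e+12

-1.024e+12 J


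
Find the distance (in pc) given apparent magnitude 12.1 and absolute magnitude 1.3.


d = 10^((m - M + 5)/5) = 10^((12.1 - 1.3 + 5)/5) = 1445.4398

1445.4398 pc


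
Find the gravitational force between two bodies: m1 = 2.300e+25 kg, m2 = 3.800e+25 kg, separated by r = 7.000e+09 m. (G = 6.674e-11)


F = G*m1*m2/r^2 = 6.674e-11 * 2.300e+25 * 3.800e+25 / (7.000e+09)^2 = 6.674e-11 * 8.740e+50 / 4.900e+19 = 1.190e+21

1.190e+21 N


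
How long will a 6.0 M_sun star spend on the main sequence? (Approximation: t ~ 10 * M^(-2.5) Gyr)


t = 10 * M^(-2.5) = 10 * 6.0^(-2.5) = 0.1134

0.1134 Gyr


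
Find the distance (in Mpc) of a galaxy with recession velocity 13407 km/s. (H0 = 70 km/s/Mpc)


d = v / H0 = 13407 / 70 = 191.5286

191.5286 Mpc


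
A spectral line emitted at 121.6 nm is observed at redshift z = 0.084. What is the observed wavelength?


lam_obs = lam_emit * (1 + z) = 121.6 * (1 + 0.084) = 131.8144

131.8144 nm


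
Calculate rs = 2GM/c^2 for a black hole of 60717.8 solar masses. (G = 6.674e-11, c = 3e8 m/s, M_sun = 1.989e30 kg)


M = 60717.8 * 1.989e30 kg = 1.207677042e+35 kg. rs = 2GM/c^2 = 2 * 6.674e-11 * 1.207677042e+35 / (3e8)^2 = 1.791e+08

1.791e+08 m


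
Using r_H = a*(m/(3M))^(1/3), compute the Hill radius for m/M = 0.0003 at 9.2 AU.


r_H = a * (m/3M)^(1/3) = 9.2 * (0.0003/3)^(1/3) = 0.427

0.427 AU


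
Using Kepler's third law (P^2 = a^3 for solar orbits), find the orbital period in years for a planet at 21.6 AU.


P = a^(3/2) = 21.6^1.5 = 100.3877

100.3877 years


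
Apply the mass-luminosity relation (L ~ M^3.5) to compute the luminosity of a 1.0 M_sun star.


L/L_sun = (M/M_sun)^3.5 = 1.0^3.5 = 1.0

1.0 L_sun


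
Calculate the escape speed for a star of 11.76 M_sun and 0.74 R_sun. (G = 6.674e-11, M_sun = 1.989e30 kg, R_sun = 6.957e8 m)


M = 11.76 * 1.989e30 kg = 2.339064e+31 kg; R = 0.74 * 6.957e8 m = 5.14818e+08 m. v_esc = sqrt(2GM/R) = sqrt(2 * 6.674e-11 * 2.339064e+31 / 5.14818e+08) = 2.463e+06

2.463e+06 m/s


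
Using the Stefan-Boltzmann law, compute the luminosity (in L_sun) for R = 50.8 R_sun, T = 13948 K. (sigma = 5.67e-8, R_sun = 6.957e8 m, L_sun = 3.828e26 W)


R = 50.8 * 6.957e8 m = 3.534156e+10 m. L = 4*pi*R^2*sigma*T^4 = 4*pi*(3.534156e+10)^2 * 5.67e-8 * 13948^4 = 3.368310422e+31 W. L/L_sun = 3.368310422e+31 / 3.828e26 = 87991.3903

87991.3903 L_sun


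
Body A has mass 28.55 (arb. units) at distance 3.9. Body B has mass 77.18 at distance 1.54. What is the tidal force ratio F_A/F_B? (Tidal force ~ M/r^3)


Ratio = (M1/r1^3) / (M2/r2^3) = (28.55/3.9^3) / (77.18/1.54^3) = 0.0228

0.0228


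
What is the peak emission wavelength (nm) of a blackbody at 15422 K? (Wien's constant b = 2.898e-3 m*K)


lam_max = b / T = 2.898e-3 / 15422 = 1.879e-07 m = 187.9134 nm

187.9134 nm


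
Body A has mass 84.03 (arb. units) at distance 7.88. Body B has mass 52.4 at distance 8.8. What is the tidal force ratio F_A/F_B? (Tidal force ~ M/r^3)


Ratio = (M1/r1^3) / (M2/r2^3) = (84.03/7.88^3) / (52.4/8.8^3) = 2.2334

2.2334


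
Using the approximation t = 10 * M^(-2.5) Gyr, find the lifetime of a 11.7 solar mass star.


t = 10 * M^(-2.5) = 10 * 11.7^(-2.5) = 0.0214

0.0214 Gyr


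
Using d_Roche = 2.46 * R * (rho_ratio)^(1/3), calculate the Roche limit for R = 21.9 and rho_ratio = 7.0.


d_Roche = 2.46 * 21.9 * 7.0^(1/3) = 103.0573

103.0573


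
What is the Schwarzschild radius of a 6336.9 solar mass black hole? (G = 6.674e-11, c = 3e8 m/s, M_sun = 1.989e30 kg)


M = 6336.9 * 1.989e30 kg = 1.26040941e+34 kg. rs = 2GM/c^2 = 2 * 6.674e-11 * 1.26040941e+34 / (3e8)^2 = 1.869e+07

1.869e+07 m


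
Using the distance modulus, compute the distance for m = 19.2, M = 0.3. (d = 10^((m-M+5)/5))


d = 10^((m - M + 5)/5) = 10^((19.2 - 0.3 + 5)/5) = 60255.9586

60255.9586 pc


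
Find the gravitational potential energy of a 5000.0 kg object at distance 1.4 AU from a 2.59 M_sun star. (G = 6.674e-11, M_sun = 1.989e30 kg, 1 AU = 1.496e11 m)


M = 2.59 * 1.989e30 kg = 5.15151e+30 kg; r = 1.4 AU * 1.496e11 m/AU = 2.0944e+11 m. U = -GM*m/r = -(6.674e-11 * 5.15151e+30 * 5000.0) / 2.0944e+11 = -8.208e+12

-8.208e+12 J


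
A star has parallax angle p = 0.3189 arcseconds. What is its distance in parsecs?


d = 1/p = 1/0.3189 = 3.1358

3.1358 pc


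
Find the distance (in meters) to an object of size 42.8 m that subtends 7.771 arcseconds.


D = size / theta_rad, theta_rad = 7.771 * pi/(180*3600) = 3.767e-05, D = 1.136e+06

1.136e+06 m


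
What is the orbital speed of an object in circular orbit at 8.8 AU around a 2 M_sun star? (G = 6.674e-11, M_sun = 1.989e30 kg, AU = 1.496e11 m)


v = sqrt(GM/r) = sqrt(6.674e-11 * 3.978e+30 / 1.316e+12) = 14200.9814

14200.9814 m/s


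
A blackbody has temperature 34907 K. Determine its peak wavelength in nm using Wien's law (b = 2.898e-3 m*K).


lam_max = b / T = 2.898e-3 / 34907 = 8.302e-08 m = 83.0206 nm

83.0206 nm


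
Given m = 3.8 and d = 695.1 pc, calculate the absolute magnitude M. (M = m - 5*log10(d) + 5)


M = m - 5*log10(d) + 5 = 3.8 - 5*log10(695.1) + 5 = -5.4102

-5.4102


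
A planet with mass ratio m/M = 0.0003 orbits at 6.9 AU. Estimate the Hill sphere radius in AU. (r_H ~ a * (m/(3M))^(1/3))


r_H = a * (m/3M)^(1/3) = 6.9 * (0.0003/3)^(1/3) = 0.3203

0.3203 AU


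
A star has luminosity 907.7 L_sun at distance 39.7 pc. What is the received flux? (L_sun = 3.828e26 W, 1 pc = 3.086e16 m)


F = L / (4*pi*d^2) = 3.475e+29 / (4*pi*(1.225e+18)^2) = 1.842e-08

1.842e-08 W/m^2


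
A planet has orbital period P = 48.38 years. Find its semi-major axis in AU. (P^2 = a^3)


a = P^(2/3) = 48.38^(2/3) = 13.2773

13.2773 AU


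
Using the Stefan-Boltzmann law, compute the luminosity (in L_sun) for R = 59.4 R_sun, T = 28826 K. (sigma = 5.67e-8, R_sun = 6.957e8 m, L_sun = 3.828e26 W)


R = 59.4 * 6.957e8 m = 4.132458e+10 m. L = 4*pi*R^2*sigma*T^4 = 4*pi*(4.132458e+10)^2 * 5.67e-8 * 28826^4 = 8.401316553e+32 W. L/L_sun = 8.401316553e+32 / 3.828e26 = 2.195e+06

2.195e+06 L_sun


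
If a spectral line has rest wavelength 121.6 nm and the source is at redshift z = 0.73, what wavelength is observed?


lam_obs = lam_emit * (1 + z) = 121.6 * (1 + 0.73) = 210.368

210.368 nm


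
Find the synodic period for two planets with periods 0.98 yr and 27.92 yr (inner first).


1/P_syn = |1/P1 - 1/P2| = |1/0.98 - 1/27.92| => P_syn = 1.0156

1.0156 years


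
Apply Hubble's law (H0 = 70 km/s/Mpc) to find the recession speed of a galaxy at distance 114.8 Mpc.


v = H0 * d = 70 * 114.8 = 8036.0

8036.0 km/s


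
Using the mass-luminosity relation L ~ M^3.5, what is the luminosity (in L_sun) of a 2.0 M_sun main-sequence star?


L/L_sun = (M/M_sun)^3.5 = 2.0^3.5 = 11.3137

11.3137 L_sun


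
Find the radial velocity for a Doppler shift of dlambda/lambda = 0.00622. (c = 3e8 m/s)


v = (dlambda/lambda) * c = 0.00622 * 3e8 = 1.866e+06

1.866e+06 m/s


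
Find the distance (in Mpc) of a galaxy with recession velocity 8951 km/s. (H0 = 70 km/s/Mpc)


d = v / H0 = 8951 / 70 = 127.8714

127.8714 Mpc


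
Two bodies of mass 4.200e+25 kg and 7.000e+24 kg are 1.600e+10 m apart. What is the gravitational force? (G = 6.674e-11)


F = G*m1*m2/r^2 = 6.674e-11 * 4.200e+25 * 7.000e+24 / (1.600e+10)^2 = 6.674e-11 * 2.940e+50 / 2.560e+20 = 7.665e+19

7.665e+19 N


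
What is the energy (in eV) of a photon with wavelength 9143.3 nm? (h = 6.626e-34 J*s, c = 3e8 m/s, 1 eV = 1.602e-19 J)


E = hc/lambda = 6.626e-34 * 3e8 / 9.143e-06 = 2.174e-20 J = 0.1357 eV

0.1357 eV


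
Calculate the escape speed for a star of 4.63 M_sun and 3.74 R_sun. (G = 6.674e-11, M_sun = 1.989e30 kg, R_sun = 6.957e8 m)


M = 4.63 * 1.989e30 kg = 9.20907e+30 kg; R = 3.74 * 6.957e8 m = 2.601918e+09 m. v_esc = sqrt(2GM/R) = sqrt(2 * 6.674e-11 * 9.20907e+30 / 2.601918e+09) = 687336.1458

687336.1458 m/s


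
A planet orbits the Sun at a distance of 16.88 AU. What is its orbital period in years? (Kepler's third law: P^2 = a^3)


P = a^(3/2) = 16.88^1.5 = 69.3519

69.3519 years


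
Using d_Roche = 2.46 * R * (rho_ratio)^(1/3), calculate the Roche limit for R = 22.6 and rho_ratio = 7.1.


d_Roche = 2.46 * 22.6 * 7.1^(1/3) = 106.8554

106.8554


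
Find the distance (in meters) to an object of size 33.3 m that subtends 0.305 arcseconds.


D = size / theta_rad, theta_rad = 0.305 * pi/(180*3600) = 1.479e-06, D = 2.252e+07

2.252e+07 m


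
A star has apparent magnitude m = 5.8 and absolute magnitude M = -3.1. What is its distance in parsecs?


d = 10^((m - M + 5)/5) = 10^((5.8 - -3.1 + 5)/5) = 602.5596

602.5596 pc


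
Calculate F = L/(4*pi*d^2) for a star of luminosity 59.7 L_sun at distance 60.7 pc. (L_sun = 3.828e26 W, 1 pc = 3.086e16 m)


F = L / (4*pi*d^2) = 2.285e+28 / (4*pi*(1.873e+18)^2) = 5.183e-10

5.183e-10 W/m^2


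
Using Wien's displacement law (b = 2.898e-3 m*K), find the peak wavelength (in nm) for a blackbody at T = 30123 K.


lam_max = b / T = 2.898e-3 / 30123 = 9.621e-08 m = 96.2056 nm

96.2056 nm


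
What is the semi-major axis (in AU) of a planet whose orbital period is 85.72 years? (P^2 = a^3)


a = P^(2/3) = 85.72^(2/3) = 19.4411

19.4411 AU


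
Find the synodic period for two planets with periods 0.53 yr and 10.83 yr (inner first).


1/P_syn = |1/P1 - 1/P2| = |1/0.53 - 1/10.83| => P_syn = 0.5573

0.5573 years


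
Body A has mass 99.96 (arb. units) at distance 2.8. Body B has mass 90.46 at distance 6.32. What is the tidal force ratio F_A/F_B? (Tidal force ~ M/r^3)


Ratio = (M1/r1^3) / (M2/r2^3) = (99.96/2.8^3) / (90.46/6.32^3) = 12.7071

12.7071


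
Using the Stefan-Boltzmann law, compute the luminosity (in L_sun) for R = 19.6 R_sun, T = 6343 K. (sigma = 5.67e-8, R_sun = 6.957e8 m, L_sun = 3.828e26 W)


R = 19.6 * 6.957e8 m = 1.363572e+10 m. L = 4*pi*R^2*sigma*T^4 = 4*pi*(1.363572e+10)^2 * 5.67e-8 * 6343^4 = 2.144509221e+29 W. L/L_sun = 2.144509221e+29 / 3.828e26 = 560.2166

560.2166 L_sun


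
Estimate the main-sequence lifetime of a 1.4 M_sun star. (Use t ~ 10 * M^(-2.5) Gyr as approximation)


t = 10 * M^(-2.5) = 10 * 1.4^(-2.5) = 4.312

4.312 Gyr


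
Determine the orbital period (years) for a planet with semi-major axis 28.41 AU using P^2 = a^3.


P = a^(3/2) = 28.41^1.5 = 151.4282

151.4282 years


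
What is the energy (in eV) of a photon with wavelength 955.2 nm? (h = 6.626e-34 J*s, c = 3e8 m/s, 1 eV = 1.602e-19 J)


E = hc/lambda = 6.626e-34 * 3e8 / 9.552e-07 = 2.081e-19 J = 1.299 eV

1.299 eV


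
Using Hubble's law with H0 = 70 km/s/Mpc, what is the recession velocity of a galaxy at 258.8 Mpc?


v = H0 * d = 70 * 258.8 = 18116.0

18116.0 km/s


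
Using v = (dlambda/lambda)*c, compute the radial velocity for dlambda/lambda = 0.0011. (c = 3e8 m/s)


v = (dlambda/lambda) * c = 0.0011 * 3e8 = 330000.0

330000.0 m/s


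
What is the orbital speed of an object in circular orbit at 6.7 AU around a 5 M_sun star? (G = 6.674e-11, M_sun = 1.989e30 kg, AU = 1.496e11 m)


v = sqrt(GM/r) = sqrt(6.674e-11 * 9.945e+30 / 1.002e+12) = 25733.1112

25733.1112 m/s
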